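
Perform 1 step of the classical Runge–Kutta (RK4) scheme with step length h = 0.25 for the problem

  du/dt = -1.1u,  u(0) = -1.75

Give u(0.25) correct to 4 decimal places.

-1.3293

RK4: k1 = f(t_n, u_n); k2 = f(t_n + h/2, u_n + (h/2)·k1); k3 = f(t_n + h/2, u_n + (h/2)·k2); k4 = f(t_n + h, u_n + h·k3); u_{n+1} = u_n + (h/6)·(k1 + 2k2 + 2k3 + k4).
t=0.000000, u=-1.750000:
  k1 = f(0.000000, -1.750000) = 1.925000
  k2 = f(0.125000, -1.509375) = 1.660313
  k3 = f(0.125000, -1.542461) = 1.696707
  k4 = f(0.250000, -1.325823) = 1.458406
  u ← -1.750000 + (0.25/6)·(k1 + 2k2 + 2k3 + k4) = -1.329273
u(0.25) ≈ -1.3293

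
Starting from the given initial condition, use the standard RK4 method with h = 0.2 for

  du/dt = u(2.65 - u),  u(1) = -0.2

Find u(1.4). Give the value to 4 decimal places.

RK4: k1 = f(t_n, u_n); k2 = f(t_n + h/2, u_n + (h/2)·k1); k3 = f(t_n + h/2, u_n + (h/2)·k2); k4 = f(t_n + h, u_n + h·k3); u_{n+1} = u_n + (h/6)·(k1 + 2k2 + 2k3 + k4).
t=1.000000, u=-0.200000:
  k1 = f(1.000000, -0.200000) = -0.570000
  k2 = f(1.100000, -0.257000) = -0.747099
  k3 = f(1.100000, -0.274710) = -0.803447
  k4 = f(1.200000, -0.360689) = -1.085924
  u ← -0.200000 + (0.2/6)·(k1 + 2k2 + 2k3 + k4) = -0.358567
t=1.200000, u=-0.358567:
  k1 = f(1.200000, -0.358567) = -1.078773
  k2 = f(1.300000, -0.466445) = -1.453648
  k3 = f(1.300000, -0.503932) = -1.589367
  k4 = f(1.400000, -0.676441) = -2.250140
  u ← -0.358567 + (0.2/6)·(k1 + 2k2 + 2k3 + k4) = -0.672399
u(1.4) ≈ -0.6724

-0.6724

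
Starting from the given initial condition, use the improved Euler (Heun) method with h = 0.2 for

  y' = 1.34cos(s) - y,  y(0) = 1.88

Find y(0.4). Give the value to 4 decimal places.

Heun: k1 = f(s_n, y_n); k2 = f(s_n + h, y_n + h·k1); y_{n+1} = y_n + (h/2)·(k1 + k2).
s=0.000000, y=1.880000:
  k1 = f(0.000000, 1.880000) = -0.540000
  k2 = f(0.200000, 1.772000) = -0.458711
  y ← 1.880000 + (0.2/2)·(-0.540000 + (-0.458711)) = 1.780129
s=0.200000, y=1.780129:
  k1 = f(0.200000, 1.780129) = -0.466840
  k2 = f(0.400000, 1.686761) = -0.452539
  y ← 1.780129 + (0.2/2)·(-0.466840 + (-0.452539)) = 1.688191
y(0.4) ≈ 1.6882

1.6882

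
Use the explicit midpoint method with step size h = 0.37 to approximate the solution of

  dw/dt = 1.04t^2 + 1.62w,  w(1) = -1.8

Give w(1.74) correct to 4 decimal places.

Midpoint: k1 = f(t_n, w_n); k2 = f(t_n + h/2, w_n + (h/2)·k1); w_{n+1} = w_n + h·k2.
t=1.000000, w=-1.800000:
  k1 = f(1.000000, -1.800000) = -1.876000
  k2 = f(1.185000, -2.147060) = -2.017843
  w ← -1.800000 + 0.37·(-2.017843) = -2.546602
t=1.370000, w=-2.546602:
  k1 = f(1.370000, -2.546602) = -2.173519
  k2 = f(1.555000, -2.948703) = -2.262153
  w ← -2.546602 + 0.37·(-2.262153) = -3.383599
w(1.74) ≈ -3.3836

-3.3836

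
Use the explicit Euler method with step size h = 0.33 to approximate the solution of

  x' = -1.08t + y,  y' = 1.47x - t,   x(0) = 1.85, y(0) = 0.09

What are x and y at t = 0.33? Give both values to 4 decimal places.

Euler on (x,y): x_{n+1} = x_n + h·x', y_{n+1} = y_n + h·y'.
0.000000: (1.850000, 0.090000); f=(0.090000, 2.719500) → (1.879700, 0.987435)
(x(0.33), y(0.33)) ≈ (1.8797, 0.9874)

1.8797, 0.9874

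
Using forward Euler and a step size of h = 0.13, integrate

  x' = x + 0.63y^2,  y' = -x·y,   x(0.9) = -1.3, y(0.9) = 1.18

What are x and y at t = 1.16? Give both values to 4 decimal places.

Euler on (x,y): x_{n+1} = x_n + h·x', y_{n+1} = y_n + h·y'.
0.900000: (-1.300000, 1.180000); f=(-0.422788, 1.534000) → (-1.354962, 1.379420)
1.030000: (-1.354962, 1.379420); f=(-0.156199, 1.869062) → (-1.375268, 1.622398)
(x(1.16), y(1.16)) ≈ (-1.3753, 1.6224)

-1.3753, 1.6224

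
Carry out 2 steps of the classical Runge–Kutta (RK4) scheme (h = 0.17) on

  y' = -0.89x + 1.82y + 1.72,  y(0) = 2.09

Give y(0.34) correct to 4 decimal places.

RK4: k1 = f(x_n, y_n); k2 = f(x_n + h/2, y_n + (h/2)·k1); k3 = f(x_n + h/2, y_n + (h/2)·k2); k4 = f(x_n + h, y_n + h·k3); y_{n+1} = y_n + (h/6)·(k1 + 2k2 + 2k3 + k4).
x=0.000000, y=2.090000:
  k1 = f(0.000000, 2.090000) = 5.523800
  k2 = f(0.085000, 2.559523) = 6.302682
  k3 = f(0.085000, 2.625728) = 6.423175
  k4 = f(0.170000, 3.181940) = 7.359830
  y ← 2.090000 + (0.17/6)·(k1 + 2k2 + 2k3 + k4) = 3.176168
x=0.170000, y=3.176168:
  k1 = f(0.170000, 3.176168) = 7.349326
  k2 = f(0.255000, 3.800861) = 8.410617
  k3 = f(0.255000, 3.891070) = 8.574798
  k4 = f(0.340000, 4.633884) = 9.851068
  y ← 3.176168 + (0.17/6)·(k1 + 2k2 + 2k3 + k4) = 4.626019
y(0.34) ≈ 4.6260

4.6260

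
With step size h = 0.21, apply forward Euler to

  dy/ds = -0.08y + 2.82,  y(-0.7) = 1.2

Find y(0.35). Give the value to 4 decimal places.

3.9657

Euler: y_{n+1} = y_n + h·f(s_n, y_n).
s=-0.700000, y=1.200000: f=2.724000 → y ← 1.200000 + 0.21·2.724000 = 1.772040
s=-0.490000, y=1.772040: f=2.678237 → y ← 1.772040 + 0.21·2.678237 = 2.334470
s=-0.280000, y=2.334470: f=2.633242 → y ← 2.334470 + 0.21·2.633242 = 2.887451
s=-0.070000, y=2.887451: f=2.589004 → y ← 2.887451 + 0.21·2.589004 = 3.431141
s=0.140000, y=3.431141: f=2.545509 → y ← 3.431141 + 0.21·2.545509 = 3.965698
y(0.35) ≈ 3.9657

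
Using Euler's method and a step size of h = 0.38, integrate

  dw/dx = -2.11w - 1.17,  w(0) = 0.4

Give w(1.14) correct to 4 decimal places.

Euler: w_{n+1} = w_n + h·f(x_n, w_n).
x=0.000000, w=0.400000: f=-2.014000 → w ← 0.400000 + 0.38·(-2.014000) = -0.365320
x=0.380000, w=-0.365320: f=-0.399175 → w ← -0.365320 + 0.38·(-0.399175) = -0.517006
x=0.760000, w=-0.517006: f=-0.079116 → w ← -0.517006 + 0.38·(-0.079116) = -0.547071
w(1.14) ≈ -0.5471

-0.5471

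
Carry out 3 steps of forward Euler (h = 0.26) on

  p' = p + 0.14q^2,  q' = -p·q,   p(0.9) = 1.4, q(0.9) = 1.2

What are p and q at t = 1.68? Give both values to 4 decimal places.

Euler on (p,q): p_{n+1} = p_n + h·p', q_{n+1} = q_n + h·q'.
0.900000: (1.400000, 1.200000); f=(1.601600, -1.680000) → (1.816416, 0.763200)
1.160000: (1.816416, 0.763200); f=(1.897962, -1.386289) → (2.309886, 0.402765)
1.420000: (2.309886, 0.402765); f=(2.332597, -0.930341) → (2.916361, 0.160876)
(p(1.68), q(1.68)) ≈ (2.9164, 0.1609)

2.9164, 0.1609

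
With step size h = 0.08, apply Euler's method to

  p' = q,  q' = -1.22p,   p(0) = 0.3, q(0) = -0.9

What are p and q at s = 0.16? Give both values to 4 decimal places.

0.1537, -0.9515

Euler on (p,q): p_{n+1} = p_n + h·p', q_{n+1} = q_n + h·q'.
0.000000: (0.300000, -0.900000); f=(-0.900000, -0.366000) → (0.228000, -0.929280)
0.080000: (0.228000, -0.929280); f=(-0.929280, -0.278160) → (0.153658, -0.951533)
(p(0.16), q(0.16)) ≈ (0.1537, -0.9515)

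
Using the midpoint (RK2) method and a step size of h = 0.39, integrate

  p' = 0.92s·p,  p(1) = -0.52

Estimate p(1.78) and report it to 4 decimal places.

Midpoint: k1 = f(s_n, p_n); k2 = f(s_n + h/2, p_n + (h/2)·k1); p_{n+1} = p_n + h·k2.
s=1.000000, p=-0.520000:
  k1 = f(1.000000, -0.520000) = -0.478400
  k2 = f(1.195000, -0.613288) = -0.674249
  p ← -0.520000 + 0.39·(-0.674249) = -0.782957
s=1.390000, p=-0.782957:
  k1 = f(1.390000, -0.782957) = -1.001245
  k2 = f(1.585000, -0.978200) = -1.426411
  p ← -0.782957 + 0.39·(-1.426411) = -1.339257
p(1.78) ≈ -1.3393

-1.3393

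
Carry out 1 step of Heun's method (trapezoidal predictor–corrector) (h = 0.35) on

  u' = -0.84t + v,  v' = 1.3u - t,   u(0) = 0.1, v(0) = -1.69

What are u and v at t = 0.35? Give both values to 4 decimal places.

Heun on (u,v): k1 = f(t_n, state_n); k2 = f(t_n + h, state_n + h·k1); state_{n+1} = state_n + (h/2)·(k1 + k2).
0.000000: (0.100000, -1.690000)
  k1 = (-1.690000, 0.130000)
  predictor → (-0.491500, -1.644500)
  k2 = (-1.938500, -0.988950)
  → (-0.534987, -1.840316)
(u(0.35), v(0.35)) ≈ (-0.5350, -1.8403)

-0.5350, -1.8403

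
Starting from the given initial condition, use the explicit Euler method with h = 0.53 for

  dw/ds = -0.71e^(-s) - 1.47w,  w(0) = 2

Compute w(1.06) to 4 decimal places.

-0.2070

Euler: w_{n+1} = w_n + h·f(s_n, w_n).
s=0.000000, w=2.000000: f=-3.650000 → w ← 2.000000 + 0.53·(-3.650000) = 0.065500
s=0.530000, w=0.065500: f=-0.514195 → w ← 0.065500 + 0.53·(-0.514195) = -0.207023
w(1.06) ≈ -0.2070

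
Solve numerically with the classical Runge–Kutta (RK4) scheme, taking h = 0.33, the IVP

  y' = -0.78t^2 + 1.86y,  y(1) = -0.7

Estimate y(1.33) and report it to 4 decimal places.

RK4: k1 = f(t_n, y_n); k2 = f(t_n + h/2, y_n + (h/2)·k1); k3 = f(t_n + h/2, y_n + (h/2)·k2); k4 = f(t_n + h, y_n + h·k3); y_{n+1} = y_n + (h/6)·(k1 + 2k2 + 2k3 + k4).
t=1.000000, y=-0.700000:
  k1 = f(1.000000, -0.700000) = -2.082000
  k2 = f(1.165000, -1.043530) = -2.999601
  k3 = f(1.165000, -1.194934) = -3.281213
  k4 = f(1.330000, -1.782800) = -4.695751
  y ← -0.700000 + (0.33/6)·(k1 + 2k2 + 2k3 + k4) = -1.763666
y(1.33) ≈ -1.7637

-1.7637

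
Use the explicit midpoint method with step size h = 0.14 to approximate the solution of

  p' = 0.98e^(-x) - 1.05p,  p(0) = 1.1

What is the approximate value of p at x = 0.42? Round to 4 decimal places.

Midpoint: k1 = f(x_n, p_n); k2 = f(x_n + h/2, p_n + (h/2)·k1); p_{n+1} = p_n + h·k2.
x=0.000000, p=1.100000:
  k1 = f(0.000000, 1.100000) = -0.175000
  k2 = f(0.070000, 1.087750) = -0.228392
  p ← 1.100000 + 0.14·(-0.228392) = 1.068025
x=0.140000, p=1.068025:
  k1 = f(0.140000, 1.068025) = -0.269455
  k2 = f(0.210000, 1.049163) = -0.307249
  p ← 1.068025 + 0.14·(-0.307249) = 1.025010
x=0.280000, p=1.025010:
  k1 = f(0.280000, 1.025010) = -0.335593
  k2 = f(0.350000, 1.001519) = -0.361000
  p ← 1.025010 + 0.14·(-0.361000) = 0.974470
p(0.42) ≈ 0.9745

0.9745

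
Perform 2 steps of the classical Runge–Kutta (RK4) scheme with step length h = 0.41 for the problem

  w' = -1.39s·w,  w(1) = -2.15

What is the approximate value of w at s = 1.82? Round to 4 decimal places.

RK4: k1 = f(s_n, w_n); k2 = f(s_n + h/2, w_n + (h/2)·k1); k3 = f(s_n + h/2, w_n + (h/2)·k2); k4 = f(s_n + h, w_n + h·k3); w_{n+1} = w_n + (h/6)·(k1 + 2k2 + 2k3 + k4).
s=1.000000, w=-2.150000:
  k1 = f(1.000000, -2.150000) = 2.988500
  k2 = f(1.205000, -1.537358) = 2.574997
  k3 = f(1.205000, -1.622126) = 2.716979
  k4 = f(1.410000, -1.036038) = 2.030532
  w ← -2.150000 + (0.41/6)·(k1 + 2k2 + 2k3 + k4) = -1.083796
s=1.410000, w=-1.083796:
  k1 = f(1.410000, -1.083796) = 2.124132
  k2 = f(1.615000, -0.648349) = 1.455446
  k3 = f(1.615000, -0.785430) = 1.763172
  k4 = f(1.820000, -0.360896) = 0.912994
  w ← -1.083796 + (0.41/6)·(k1 + 2k2 + 2k3 + k4) = -0.436381
w(1.82) ≈ -0.4364

-0.4364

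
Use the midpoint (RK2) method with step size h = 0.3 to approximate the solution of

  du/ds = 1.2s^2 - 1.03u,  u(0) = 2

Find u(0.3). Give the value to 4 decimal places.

1.4856

Midpoint: k1 = f(s_n, u_n); k2 = f(s_n + h/2, u_n + (h/2)·k1); u_{n+1} = u_n + h·k2.
s=0.000000, u=2.000000:
  k1 = f(0.000000, 2.000000) = -2.060000
  k2 = f(0.150000, 1.691000) = -1.714730
  u ← 2.000000 + 0.3·(-1.714730) = 1.485581
u(0.3) ≈ 1.4856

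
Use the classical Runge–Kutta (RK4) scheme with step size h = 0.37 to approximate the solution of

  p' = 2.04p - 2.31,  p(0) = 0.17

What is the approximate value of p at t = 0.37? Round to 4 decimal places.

-0.9125

RK4: k1 = f(t_n, p_n); k2 = f(t_n + h/2, p_n + (h/2)·k1); k3 = f(t_n + h/2, p_n + (h/2)·k2); k4 = f(t_n + h, p_n + h·k3); p_{n+1} = p_n + (h/6)·(k1 + 2k2 + 2k3 + k4).
t=0.000000, p=0.170000:
  k1 = f(0.000000, 0.170000) = -1.963200
  k2 = f(0.185000, -0.193192) = -2.704112
  k3 = f(0.185000, -0.330261) = -2.983732
  k4 = f(0.370000, -0.933981) = -4.215321
  p ← 0.170000 + (0.37/6)·(k1 + 2k2 + 2k3 + k4) = -0.912509
p(0.37) ≈ -0.9125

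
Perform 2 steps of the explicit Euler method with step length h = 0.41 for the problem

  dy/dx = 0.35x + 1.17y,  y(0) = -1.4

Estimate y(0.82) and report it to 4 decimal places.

Euler: y_{n+1} = y_n + h·f(x_n, y_n).
x=0.000000, y=-1.400000: f=-1.638000 → y ← -1.400000 + 0.41·(-1.638000) = -2.071580
x=0.410000, y=-2.071580: f=-2.280249 → y ← -2.071580 + 0.41·(-2.280249) = -3.006482
y(0.82) ≈ -3.0065

-3.0065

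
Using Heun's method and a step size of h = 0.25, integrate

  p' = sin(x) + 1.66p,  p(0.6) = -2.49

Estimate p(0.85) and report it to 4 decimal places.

Heun: k1 = f(x_n, p_n); k2 = f(x_n + h, p_n + h·k1); p_{n+1} = p_n + (h/2)·(k1 + k2).
x=0.600000, p=-2.490000:
  k1 = f(0.600000, -2.490000) = -3.568758
  k2 = f(0.850000, -3.382189) = -4.863154
  p ← -2.490000 + (0.25/2)·(-3.568758 + (-4.863154)) = -3.543989
p(0.85) ≈ -3.5440

-3.5440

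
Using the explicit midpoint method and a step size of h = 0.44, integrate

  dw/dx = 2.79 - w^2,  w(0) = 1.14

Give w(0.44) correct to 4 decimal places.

Midpoint: k1 = f(x_n, w_n); k2 = f(x_n + h/2, w_n + (h/2)·k1); w_{n+1} = w_n + h·k2.
x=0.000000, w=1.140000:
  k1 = f(0.000000, 1.140000) = 1.490400
  k2 = f(0.220000, 1.467888) = 0.635305
  w ← 1.140000 + 0.44·0.635305 = 1.419534
w(0.44) ≈ 1.4195

1.4195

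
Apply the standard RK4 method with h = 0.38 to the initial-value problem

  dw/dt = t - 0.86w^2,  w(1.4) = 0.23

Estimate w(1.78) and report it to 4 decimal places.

0.7479

RK4: k1 = f(t_n, w_n); k2 = f(t_n + h/2, w_n + (h/2)·k1); k3 = f(t_n + h/2, w_n + (h/2)·k2); k4 = f(t_n + h, w_n + h·k3); w_{n+1} = w_n + (h/6)·(k1 + 2k2 + 2k3 + k4).
t=1.400000, w=0.230000:
  k1 = f(1.400000, 0.230000) = 1.354506
  k2 = f(1.590000, 0.487356) = 1.385736
  k3 = f(1.590000, 0.493290) = 1.380732
  k4 = f(1.780000, 0.754678) = 1.290196
  w ← 0.230000 + (0.38/6)·(k1 + 2k2 + 2k3 + k4) = 0.747917
w(1.78) ≈ 0.7479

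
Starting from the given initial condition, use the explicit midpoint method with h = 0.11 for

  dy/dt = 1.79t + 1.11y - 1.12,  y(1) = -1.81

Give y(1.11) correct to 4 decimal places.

Midpoint: k1 = f(t_n, y_n); k2 = f(t_n + h/2, y_n + (h/2)·k1); y_{n+1} = y_n + h·k2.
t=1.000000, y=-1.810000:
  k1 = f(1.000000, -1.810000) = -1.339100
  k2 = f(1.055000, -1.883651) = -1.322402
  y ← -1.810000 + 0.11·(-1.322402) = -1.955464
y(1.11) ≈ -1.9555

-1.9555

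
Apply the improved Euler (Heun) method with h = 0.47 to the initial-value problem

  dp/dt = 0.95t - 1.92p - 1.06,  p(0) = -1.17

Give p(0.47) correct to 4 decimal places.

-0.7591

Heun: k1 = f(t_n, p_n); k2 = f(t_n + h, p_n + h·k1); p_{n+1} = p_n + (h/2)·(k1 + k2).
t=0.000000, p=-1.170000:
  k1 = f(0.000000, -1.170000) = 1.186400
  k2 = f(0.470000, -0.612392) = 0.562293
  p ← -1.170000 + (0.47/2)·(1.186400 + 0.562293) = -0.759057
p(0.47) ≈ -0.7591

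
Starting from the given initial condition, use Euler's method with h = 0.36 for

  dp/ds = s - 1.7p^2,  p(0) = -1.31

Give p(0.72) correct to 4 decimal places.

-5.6400

Euler: p_{n+1} = p_n + h·f(s_n, p_n).
s=0.000000, p=-1.310000: f=-2.917370 → p ← -1.310000 + 0.36·(-2.917370) = -2.360253
s=0.360000, p=-2.360253: f=-9.110352 → p ← -2.360253 + 0.36·(-9.110352) = -5.639980
p(0.72) ≈ -5.6400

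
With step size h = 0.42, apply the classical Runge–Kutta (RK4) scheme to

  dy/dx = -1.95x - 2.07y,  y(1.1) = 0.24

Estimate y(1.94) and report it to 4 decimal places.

-1.2257

RK4: k1 = f(x_n, y_n); k2 = f(x_n + h/2, y_n + (h/2)·k1); k3 = f(x_n + h/2, y_n + (h/2)·k2); k4 = f(x_n + h, y_n + h·k3); y_{n+1} = y_n + (h/6)·(k1 + 2k2 + 2k3 + k4).
x=1.100000, y=0.240000:
  k1 = f(1.100000, 0.240000) = -2.641800
  k2 = f(1.310000, -0.314778) = -1.902910
  k3 = f(1.310000, -0.159611) = -2.224105
  k4 = f(1.520000, -0.694124) = -1.527163
  y ← 0.240000 + (0.42/6)·(k1 + 2k2 + 2k3 + k4) = -0.629609
x=1.520000, y=-0.629609:
  k1 = f(1.520000, -0.629609) = -1.660708
  k2 = f(1.730000, -0.978358) = -1.348298
  k3 = f(1.730000, -0.912752) = -1.484103
  k4 = f(1.940000, -1.252933) = -1.189429
  y ← -0.629609 + (0.42/6)·(k1 + 2k2 + 2k3 + k4) = -1.225655
y(1.94) ≈ -1.2257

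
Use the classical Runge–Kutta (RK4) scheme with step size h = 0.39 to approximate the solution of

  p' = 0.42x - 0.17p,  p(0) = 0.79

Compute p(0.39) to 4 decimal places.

RK4: k1 = f(x_n, p_n); k2 = f(x_n + h/2, p_n + (h/2)·k1); k3 = f(x_n + h/2, p_n + (h/2)·k2); k4 = f(x_n + h, p_n + h·k3); p_{n+1} = p_n + (h/6)·(k1 + 2k2 + 2k3 + k4).
x=0.000000, p=0.790000:
  k1 = f(0.000000, 0.790000) = -0.134300
  k2 = f(0.195000, 0.763812) = -0.047948
  k3 = f(0.195000, 0.780650) = -0.050811
  k4 = f(0.390000, 0.770184) = 0.032869
  p ← 0.790000 + (0.39/6)·(k1 + 2k2 + 2k3 + k4) = 0.770568
p(0.39) ≈ 0.7706

0.7706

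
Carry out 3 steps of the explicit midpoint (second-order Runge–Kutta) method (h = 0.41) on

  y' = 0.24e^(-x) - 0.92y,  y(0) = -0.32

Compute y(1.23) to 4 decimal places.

-0.0218

Midpoint: k1 = f(x_n, y_n); k2 = f(x_n + h/2, y_n + (h/2)·k1); y_{n+1} = y_n + h·k2.
x=0.000000, y=-0.320000:
  k1 = f(0.000000, -0.320000) = 0.534400
  k2 = f(0.205000, -0.210448) = 0.389128
  y ← -0.320000 + 0.41·0.389128 = -0.160458
x=0.410000, y=-0.160458:
  k1 = f(0.410000, -0.160458) = 0.306897
  k2 = f(0.615000, -0.097544) = 0.219494
  y ← -0.160458 + 0.41·0.219494 = -0.070465
x=0.820000, y=-0.070465:
  k1 = f(0.820000, -0.070465) = 0.170532
  k2 = f(1.025000, -0.035506) = 0.118777
  y ← -0.070465 + 0.41·0.118777 = -0.021767
y(1.23) ≈ -0.0218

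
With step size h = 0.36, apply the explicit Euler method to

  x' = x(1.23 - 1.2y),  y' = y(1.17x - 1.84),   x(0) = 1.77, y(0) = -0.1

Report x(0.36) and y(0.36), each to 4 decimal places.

2.6302, -0.1083

Euler on (x,y): x_{n+1} = x_n + h·x', y_{n+1} = y_n + h·y'.
0.000000: (1.770000, -0.100000); f=(2.389500, -0.023090) → (2.630220, -0.108312)
(x(0.36), y(0.36)) ≈ (2.6302, -0.1083)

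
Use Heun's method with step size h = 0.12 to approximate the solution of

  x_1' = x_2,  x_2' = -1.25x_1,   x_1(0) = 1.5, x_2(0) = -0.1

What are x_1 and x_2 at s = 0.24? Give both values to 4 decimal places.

Heun on (x_1,x_2): k1 = f(s_n, state_n); k2 = f(s_n + h, state_n + h·k1); state_{n+1} = state_n + (h/2)·(k1 + k2).
0.000000: (1.500000, -0.100000)
  k1 = (-0.100000, -1.875000)
  predictor → (1.488000, -0.325000)
  k2 = (-0.325000, -1.860000)
  → (1.474500, -0.324100)
0.120000: (1.474500, -0.324100)
  k1 = (-0.324100, -1.843125)
  predictor → (1.435608, -0.545275)
  k2 = (-0.545275, -1.794510)
  → (1.422337, -0.542358)
(x_1(0.24), x_2(0.24)) ≈ (1.4223, -0.5424)

1.4223, -0.5424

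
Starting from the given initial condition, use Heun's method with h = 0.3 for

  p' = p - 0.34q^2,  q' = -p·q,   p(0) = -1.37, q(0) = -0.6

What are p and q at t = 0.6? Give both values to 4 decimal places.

Heun on (p,q): k1 = f(t_n, state_n); k2 = f(t_n + h, state_n + h·k1); state_{n+1} = state_n + (h/2)·(k1 + k2).
0.000000: (-1.370000, -0.600000)
  k1 = (-1.492400, -0.822000)
  predictor → (-1.817720, -0.846600)
  k2 = (-2.061409, -1.538882)
  → (-1.903071, -0.954132)
0.300000: (-1.903071, -0.954132)
  k1 = (-2.212597, -1.815782)
  predictor → (-2.566850, -1.498867)
  k2 = (-3.330695, -3.847367)
  → (-2.734565, -1.803605)
(p(0.6), q(0.6)) ≈ (-2.7346, -1.8036)

-2.7346, -1.8036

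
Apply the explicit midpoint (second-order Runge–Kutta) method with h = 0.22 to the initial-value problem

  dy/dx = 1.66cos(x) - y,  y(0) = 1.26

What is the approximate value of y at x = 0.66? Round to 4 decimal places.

Midpoint: k1 = f(x_n, y_n); k2 = f(x_n + h/2, y_n + (h/2)·k1); y_{n+1} = y_n + h·k2.
x=0.000000, y=1.260000:
  k1 = f(0.000000, 1.260000) = 0.400000
  k2 = f(0.110000, 1.304000) = 0.345967
  y ← 1.260000 + 0.22·0.345967 = 1.336113
x=0.220000, y=1.336113:
  k1 = f(0.220000, 1.336113) = 0.283877
  k2 = f(0.330000, 1.367339) = 0.203091
  y ← 1.336113 + 0.22·0.203091 = 1.380793
x=0.440000, y=1.380793:
  k1 = f(0.440000, 1.380793) = 0.121095
  k2 = f(0.550000, 1.394113) = 0.021077
  y ← 1.380793 + 0.22·0.021077 = 1.385430
y(0.66) ≈ 1.3854

1.3854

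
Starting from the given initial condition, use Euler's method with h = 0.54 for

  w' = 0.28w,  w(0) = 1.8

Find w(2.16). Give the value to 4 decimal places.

3.1614

Euler: w_{n+1} = w_n + h·f(x_n, w_n).
x=0.000000, w=1.800000: f=0.504000 → w ← 1.800000 + 0.54·0.504000 = 2.072160
x=0.540000, w=2.072160: f=0.580205 → w ← 2.072160 + 0.54·0.580205 = 2.385471
x=1.080000, w=2.385471: f=0.667932 → w ← 2.385471 + 0.54·0.667932 = 2.746154
x=1.620000, w=2.746154: f=0.768923 → w ← 2.746154 + 0.54·0.768923 = 3.161372
w(2.16) ≈ 3.1614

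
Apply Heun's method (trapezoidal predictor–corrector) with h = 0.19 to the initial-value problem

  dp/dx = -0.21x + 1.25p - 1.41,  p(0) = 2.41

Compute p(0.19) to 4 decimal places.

2.7468

Heun: k1 = f(x_n, p_n); k2 = f(x_n + h, p_n + h·k1); p_{n+1} = p_n + (h/2)·(k1 + k2).
x=0.000000, p=2.410000:
  k1 = f(0.000000, 2.410000) = 1.602500
  k2 = f(0.190000, 2.714475) = 1.943194
  p ← 2.410000 + (0.19/2)·(1.602500 + 1.943194) = 2.746841
p(0.19) ≈ 2.7468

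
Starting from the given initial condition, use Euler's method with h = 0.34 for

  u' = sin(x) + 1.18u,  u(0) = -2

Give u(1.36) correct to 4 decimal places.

-6.8977

Euler: u_{n+1} = u_n + h·f(x_n, u_n).
x=0.000000, u=-2.000000: f=-2.360000 → u ← -2.000000 + 0.34·(-2.360000) = -2.802400
x=0.340000, u=-2.802400: f=-2.973345 → u ← -2.802400 + 0.34·(-2.973345) = -3.813337
x=0.680000, u=-3.813337: f=-3.870945 → u ← -3.813337 + 0.34·(-3.870945) = -5.129459
x=1.020000, u=-5.129459: f=-5.200653 → u ← -5.129459 + 0.34·(-5.200653) = -6.897681
u(1.36) ≈ -6.8977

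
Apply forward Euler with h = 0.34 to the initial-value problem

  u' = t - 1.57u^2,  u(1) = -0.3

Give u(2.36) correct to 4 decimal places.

1.1548

Euler: u_{n+1} = u_n + h·f(t_n, u_n).
t=1.000000, u=-0.300000: f=0.858700 → u ← -0.300000 + 0.34·0.858700 = -0.008042
t=1.340000, u=-0.008042: f=1.339898 → u ← -0.008042 + 0.34·1.339898 = 0.447523
t=1.680000, u=0.447523: f=1.365565 → u ← 0.447523 + 0.34·1.365565 = 0.911815
t=2.020000, u=0.911815: f=0.714690 → u ← 0.911815 + 0.34·0.714690 = 1.154810
u(2.36) ≈ 1.1548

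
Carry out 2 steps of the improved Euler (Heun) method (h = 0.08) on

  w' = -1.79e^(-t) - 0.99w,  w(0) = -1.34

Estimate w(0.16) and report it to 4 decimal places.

Heun: k1 = f(t_n, w_n); k2 = f(t_n + h, w_n + h·k1); w_{n+1} = w_n + (h/2)·(k1 + k2).
t=0.000000, w=-1.340000:
  k1 = f(0.000000, -1.340000) = -0.463400
  k2 = f(0.080000, -1.377072) = -0.289077
  w ← -1.340000 + (0.08/2)·(-0.463400 + (-0.289077)) = -1.370099
t=0.080000, w=-1.370099:
  k1 = f(0.080000, -1.370099) = -0.295980
  k2 = f(0.160000, -1.393777) = -0.145498
  w ← -1.370099 + (0.08/2)·(-0.295980 + (-0.145498)) = -1.387758
w(0.16) ≈ -1.3878

-1.3878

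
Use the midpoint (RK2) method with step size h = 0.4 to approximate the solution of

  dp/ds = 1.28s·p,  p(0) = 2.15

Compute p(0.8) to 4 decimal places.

3.1728

Midpoint: k1 = f(s_n, p_n); k2 = f(s_n + h/2, p_n + (h/2)·k1); p_{n+1} = p_n + h·k2.
s=0.000000, p=2.150000:
  k1 = f(0.000000, 2.150000) = 0.000000
  k2 = f(0.200000, 2.150000) = 0.550400
  p ← 2.150000 + 0.4·0.550400 = 2.370160
s=0.400000, p=2.370160:
  k1 = f(0.400000, 2.370160) = 1.213522
  k2 = f(0.600000, 2.612864) = 2.006680
  p ← 2.370160 + 0.4·2.006680 = 3.172832
p(0.8) ≈ 3.1728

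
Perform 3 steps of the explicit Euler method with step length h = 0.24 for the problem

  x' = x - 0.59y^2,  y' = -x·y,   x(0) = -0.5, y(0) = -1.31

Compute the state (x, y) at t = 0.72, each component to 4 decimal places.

Euler on (x,y): x_{n+1} = x_n + h·x', y_{n+1} = y_n + h·y'.
0.000000: (-0.500000, -1.310000); f=(-1.512499, -0.655000) → (-0.863000, -1.467200)
0.240000: (-0.863000, -1.467200); f=(-2.133079, -1.266193) → (-1.374939, -1.771086)
0.480000: (-1.374939, -1.771086); f=(-3.225619, -2.435135) → (-2.149087, -2.355519)
(x(0.72), y(0.72)) ≈ (-2.1491, -2.3555)

-2.1491, -2.3555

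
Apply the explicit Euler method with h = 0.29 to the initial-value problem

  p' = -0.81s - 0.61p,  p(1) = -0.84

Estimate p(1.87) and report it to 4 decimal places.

Euler: p_{n+1} = p_n + h·f(s_n, p_n).
s=1.000000, p=-0.840000: f=-0.297600 → p ← -0.840000 + 0.29·(-0.297600) = -0.926304
s=1.290000, p=-0.926304: f=-0.479855 → p ← -0.926304 + 0.29·(-0.479855) = -1.065462
s=1.580000, p=-1.065462: f=-0.629868 → p ← -1.065462 + 0.29·(-0.629868) = -1.248124
p(1.87) ≈ -1.2481

-1.2481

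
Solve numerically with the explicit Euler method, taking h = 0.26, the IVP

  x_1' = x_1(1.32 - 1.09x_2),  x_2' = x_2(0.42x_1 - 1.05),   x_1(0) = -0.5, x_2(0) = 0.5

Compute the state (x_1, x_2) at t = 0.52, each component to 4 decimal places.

-0.7497, 0.2224

Euler on (x_1,x_2): x_1_{n+1} = x_1_n + h·x_1', x_2_{n+1} = x_2_n + h·x_2'.
0.000000: (-0.500000, 0.500000); f=(-0.387500, -0.630000) → (-0.600750, 0.336200)
0.260000: (-0.600750, 0.336200); f=(-0.572840, -0.437838) → (-0.749688, 0.222362)
(x_1(0.52), x_2(0.52)) ≈ (-0.7497, 0.2224)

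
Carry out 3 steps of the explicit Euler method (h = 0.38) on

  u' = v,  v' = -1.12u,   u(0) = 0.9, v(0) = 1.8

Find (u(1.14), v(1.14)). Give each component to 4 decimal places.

2.4047, -0.1605

Euler on (u,v): u_{n+1} = u_n + h·u', v_{n+1} = v_n + h·v'.
0.000000: (0.900000, 1.800000); f=(1.800000, -1.008000) → (1.584000, 1.416960)
0.380000: (1.584000, 1.416960); f=(1.416960, -1.774080) → (2.122445, 0.742810)
0.760000: (2.122445, 0.742810); f=(0.742810, -2.377138) → (2.404712, -0.160503)
(u(1.14), v(1.14)) ≈ (2.4047, -0.1605)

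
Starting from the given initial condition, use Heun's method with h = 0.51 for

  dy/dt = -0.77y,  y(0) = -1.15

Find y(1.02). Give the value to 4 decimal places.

Heun: k1 = f(t_n, y_n); k2 = f(t_n + h, y_n + h·k1); y_{n+1} = y_n + (h/2)·(k1 + k2).
t=0.000000, y=-1.150000:
  k1 = f(0.000000, -1.150000) = 0.885500
  k2 = f(0.510000, -0.698395) = 0.537764
  y ← -1.150000 + (0.51/2)·(0.885500 + 0.537764) = -0.787068
t=0.510000, y=-0.787068:
  k1 = f(0.510000, -0.787068) = 0.606042
  k2 = f(1.020000, -0.477986) = 0.368049
  y ← -0.787068 + (0.51/2)·(0.606042 + 0.368049) = -0.538674
y(1.02) ≈ -0.5387

-0.5387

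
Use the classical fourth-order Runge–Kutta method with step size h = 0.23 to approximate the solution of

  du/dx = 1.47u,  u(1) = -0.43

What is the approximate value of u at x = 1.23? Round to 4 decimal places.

RK4: k1 = f(x_n, u_n); k2 = f(x_n + h/2, u_n + (h/2)·k1); k3 = f(x_n + h/2, u_n + (h/2)·k2); k4 = f(x_n + h, u_n + h·k3); u_{n+1} = u_n + (h/6)·(k1 + 2k2 + 2k3 + k4).
x=1.000000, u=-0.430000:
  k1 = f(1.000000, -0.430000) = -0.632100
  k2 = f(1.115000, -0.502691) = -0.738957
  k3 = f(1.115000, -0.514980) = -0.757021
  k4 = f(1.230000, -0.604115) = -0.888049
  u ← -0.430000 + (0.23/6)·(k1 + 2k2 + 2k3 + k4) = -0.602964
u(1.23) ≈ -0.6030

-0.6030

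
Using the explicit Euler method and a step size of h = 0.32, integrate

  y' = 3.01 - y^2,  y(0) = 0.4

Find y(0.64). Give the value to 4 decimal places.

1.7244

Euler: y_{n+1} = y_n + h·f(t_n, y_n).
t=0.000000, y=0.400000: f=2.850000 → y ← 0.400000 + 0.32·2.850000 = 1.312000
t=0.320000, y=1.312000: f=1.288656 → y ← 1.312000 + 0.32·1.288656 = 1.724370
y(0.64) ≈ 1.7244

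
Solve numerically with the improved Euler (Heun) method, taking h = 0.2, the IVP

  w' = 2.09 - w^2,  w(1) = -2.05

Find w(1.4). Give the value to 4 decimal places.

-4.2979

Heun: k1 = f(x_n, w_n); k2 = f(x_n + h, w_n + h·k1); w_{n+1} = w_n + (h/2)·(k1 + k2).
x=1.000000, w=-2.050000:
  k1 = f(1.000000, -2.050000) = -2.112500
  k2 = f(1.200000, -2.472500) = -4.023256
  w ← -2.050000 + (0.2/2)·(-2.112500 + (-4.023256)) = -2.663576
x=1.200000, w=-2.663576:
  k1 = f(1.200000, -2.663576) = -5.004635
  k2 = f(1.400000, -3.664503) = -11.338580
  w ← -2.663576 + (0.2/2)·(-5.004635 + (-11.338580)) = -4.297897
w(1.4) ≈ -4.2979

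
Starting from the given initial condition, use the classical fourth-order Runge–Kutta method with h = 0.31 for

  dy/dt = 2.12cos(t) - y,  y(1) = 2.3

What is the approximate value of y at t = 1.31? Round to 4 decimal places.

RK4: k1 = f(t_n, y_n); k2 = f(t_n + h/2, y_n + (h/2)·k1); k3 = f(t_n + h/2, y_n + (h/2)·k2); k4 = f(t_n + h, y_n + h·k3); y_{n+1} = y_n + (h/6)·(k1 + 2k2 + 2k3 + k4).
t=1.000000, y=2.300000:
  k1 = f(1.000000, 2.300000) = -1.154559
  k2 = f(1.155000, 2.121043) = -1.264736
  k3 = f(1.155000, 2.103966) = -1.247659
  k4 = f(1.310000, 1.913226) = -1.366584
  y ← 2.300000 + (0.31/6)·(k1 + 2k2 + 2k3 + k4) = 1.910127
y(1.31) ≈ 1.9101

1.9101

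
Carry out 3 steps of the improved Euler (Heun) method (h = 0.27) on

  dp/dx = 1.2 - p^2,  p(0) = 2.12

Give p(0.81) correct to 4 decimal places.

Heun: k1 = f(x_n, p_n); k2 = f(x_n + h, p_n + h·k1); p_{n+1} = p_n + (h/2)·(k1 + k2).
x=0.000000, p=2.120000:
  k1 = f(0.000000, 2.120000) = -3.294400
  k2 = f(0.270000, 1.230512) = -0.314160
  p ← 2.120000 + (0.27/2)·(-3.294400 + (-0.314160)) = 1.632844
x=0.270000, p=1.632844:
  k1 = f(0.270000, 1.632844) = -1.466181
  k2 = f(0.540000, 1.236976) = -0.330109
  p ← 1.632844 + (0.27/2)·(-1.466181 + (-0.330109)) = 1.390345
x=0.540000, p=1.390345:
  k1 = f(0.540000, 1.390345) = -0.733060
  k2 = f(0.810000, 1.192419) = -0.221863
  p ← 1.390345 + (0.27/2)·(-0.733060 + (-0.221863)) = 1.261431
p(0.81) ≈ 1.2614

1.2614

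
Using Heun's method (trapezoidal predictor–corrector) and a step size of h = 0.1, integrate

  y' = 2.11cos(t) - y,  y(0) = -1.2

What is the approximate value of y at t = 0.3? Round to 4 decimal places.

-0.3528

Heun: k1 = f(t_n, y_n); k2 = f(t_n + h, y_n + h·k1); y_{n+1} = y_n + (h/2)·(k1 + k2).
t=0.000000, y=-1.200000:
  k1 = f(0.000000, -1.200000) = 3.310000
  k2 = f(0.100000, -0.869000) = 2.968459
  y ← -1.200000 + (0.1/2)·(3.310000 + 2.968459) = -0.886077
t=0.100000, y=-0.886077:
  k1 = f(0.100000, -0.886077) = 2.985536
  k2 = f(0.200000, -0.587523) = 2.655464
  y ← -0.886077 + (0.1/2)·(2.985536 + 2.655464) = -0.604027
t=0.200000, y=-0.604027:
  k1 = f(0.200000, -0.604027) = 2.671968
  k2 = f(0.300000, -0.336830) = 2.352590
  y ← -0.604027 + (0.1/2)·(2.671968 + 2.352590) = -0.352799
y(0.3) ≈ -0.3528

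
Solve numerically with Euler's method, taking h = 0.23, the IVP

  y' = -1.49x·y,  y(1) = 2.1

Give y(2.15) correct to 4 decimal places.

Euler: y_{n+1} = y_n + h·f(x_n, y_n).
x=1.000000, y=2.100000: f=-3.129000 → y ← 2.100000 + 0.23·(-3.129000) = 1.380330
x=1.230000, y=1.380330: f=-2.529731 → y ← 1.380330 + 0.23·(-2.529731) = 0.798492
x=1.460000, y=0.798492: f=-1.737039 → y ← 0.798492 + 0.23·(-1.737039) = 0.398973
x=1.690000, y=0.398973: f=-1.004654 → y ← 0.398973 + 0.23·(-1.004654) = 0.167903
x=1.920000, y=0.167903: f=-0.480336 → y ← 0.167903 + 0.23·(-0.480336) = 0.057425
y(2.15) ≈ 0.0574

0.0574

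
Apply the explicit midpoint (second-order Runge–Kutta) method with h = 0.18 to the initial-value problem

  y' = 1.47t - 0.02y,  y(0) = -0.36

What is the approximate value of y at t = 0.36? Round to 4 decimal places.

Midpoint: k1 = f(t_n, y_n); k2 = f(t_n + h/2, y_n + (h/2)·k1); y_{n+1} = y_n + h·k2.
t=0.000000, y=-0.360000:
  k1 = f(0.000000, -0.360000) = 0.007200
  k2 = f(0.090000, -0.359352) = 0.139487
  y ← -0.360000 + 0.18·0.139487 = -0.334892
t=0.180000, y=-0.334892:
  k1 = f(0.180000, -0.334892) = 0.271298
  k2 = f(0.270000, -0.310476) = 0.403110
  y ← -0.334892 + 0.18·0.403110 = -0.262333
y(0.36) ≈ -0.2623

-0.2623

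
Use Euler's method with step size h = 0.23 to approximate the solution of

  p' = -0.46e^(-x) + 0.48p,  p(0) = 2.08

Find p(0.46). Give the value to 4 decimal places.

2.3631

Euler: p_{n+1} = p_n + h·f(x_n, p_n).
x=0.000000, p=2.080000: f=0.538400 → p ← 2.080000 + 0.23·0.538400 = 2.203832
x=0.230000, p=2.203832: f=0.692354 → p ← 2.203832 + 0.23·0.692354 = 2.363073
p(0.46) ≈ 2.3631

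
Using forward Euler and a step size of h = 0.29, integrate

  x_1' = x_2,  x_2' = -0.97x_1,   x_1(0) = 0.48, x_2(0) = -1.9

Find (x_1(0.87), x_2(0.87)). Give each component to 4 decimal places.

-1.2455, -1.8291

Euler on (x_1,x_2): x_1_{n+1} = x_1_n + h·x_1', x_2_{n+1} = x_2_n + h·x_2'.
0.000000: (0.480000, -1.900000); f=(-1.900000, -0.465600) → (-0.071000, -2.035024)
0.290000: (-0.071000, -2.035024); f=(-2.035024, 0.068870) → (-0.661157, -2.015052)
0.580000: (-0.661157, -2.015052); f=(-2.015052, 0.641322) → (-1.245522, -1.829068)
(x_1(0.87), x_2(0.87)) ≈ (-1.2455, -1.8291)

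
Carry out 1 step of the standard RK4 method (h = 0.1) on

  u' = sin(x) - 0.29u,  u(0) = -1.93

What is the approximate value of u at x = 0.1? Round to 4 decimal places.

RK4: k1 = f(x_n, u_n); k2 = f(x_n + h/2, u_n + (h/2)·k1); k3 = f(x_n + h/2, u_n + (h/2)·k2); k4 = f(x_n + h, u_n + h·k3); u_{n+1} = u_n + (h/6)·(k1 + 2k2 + 2k3 + k4).
x=0.000000, u=-1.930000:
  k1 = f(0.000000, -1.930000) = 0.559700
  k2 = f(0.050000, -1.902015) = 0.601564
  k3 = f(0.050000, -1.899922) = 0.600956
  k4 = f(0.100000, -1.869904) = 0.642106
  u ← -1.930000 + (0.1/6)·(k1 + 2k2 + 2k3 + k4) = -1.869886
u(0.1) ≈ -1.8699

-1.8699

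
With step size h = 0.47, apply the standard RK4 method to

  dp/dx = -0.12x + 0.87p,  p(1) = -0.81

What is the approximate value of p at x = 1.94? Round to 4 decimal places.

-2.0803

RK4: k1 = f(x_n, p_n); k2 = f(x_n + h/2, p_n + (h/2)·k1); k3 = f(x_n + h/2, p_n + (h/2)·k2); k4 = f(x_n + h, p_n + h·k3); p_{n+1} = p_n + (h/6)·(k1 + 2k2 + 2k3 + k4).
x=1.000000, p=-0.810000:
  k1 = f(1.000000, -0.810000) = -0.824700
  k2 = f(1.235000, -1.003804) = -1.021510
  k3 = f(1.235000, -1.050055) = -1.061748
  k4 = f(1.470000, -1.309021) = -1.315249
  p ← -0.810000 + (0.47/6)·(k1 + 2k2 + 2k3 + k4) = -1.304006
x=1.470000, p=-1.304006:
  k1 = f(1.470000, -1.304006) = -1.310886
  k2 = f(1.705000, -1.612064) = -1.607096
  k3 = f(1.705000, -1.681674) = -1.667656
  k4 = f(1.940000, -2.087805) = -2.049190
  p ← -1.304006 + (0.47/6)·(k1 + 2k2 + 2k3 + k4) = -2.080257
p(1.94) ≈ -2.0803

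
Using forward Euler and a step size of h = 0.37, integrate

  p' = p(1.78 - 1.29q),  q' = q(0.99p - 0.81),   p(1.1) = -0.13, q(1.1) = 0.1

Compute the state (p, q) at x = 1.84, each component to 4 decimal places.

Euler on (p,q): p_{n+1} = p_n + h·p', q_{n+1} = q_n + h·q'.
1.100000: (-0.130000, 0.100000); f=(-0.214630, -0.093870) → (-0.209413, 0.065268)
1.470000: (-0.209413, 0.065268); f=(-0.355124, -0.066398) → (-0.340809, 0.040701)
(p(1.84), q(1.84)) ≈ (-0.3408, 0.0407)

-0.3408, 0.0407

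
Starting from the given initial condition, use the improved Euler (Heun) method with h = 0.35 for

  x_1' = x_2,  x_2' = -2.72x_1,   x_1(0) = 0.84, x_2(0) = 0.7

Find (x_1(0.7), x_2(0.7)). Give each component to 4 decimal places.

Heun on (x_1,x_2): k1 = f(t_n, state_n); k2 = f(t_n + h, state_n + h·k1); state_{n+1} = state_n + (h/2)·(k1 + k2).
0.000000: (0.840000, 0.700000)
  k1 = (0.700000, -2.284800)
  predictor → (1.085000, -0.099680)
  k2 = (-0.099680, -2.951200)
  → (0.945056, -0.216300)
0.350000: (0.945056, -0.216300)
  k1 = (-0.216300, -2.570552)
  predictor → (0.869351, -1.115993)
  k2 = (-1.115993, -2.364635)
  → (0.711905, -1.079958)
(x_1(0.7), x_2(0.7)) ≈ (0.7119, -1.0800)

0.7119, -1.0800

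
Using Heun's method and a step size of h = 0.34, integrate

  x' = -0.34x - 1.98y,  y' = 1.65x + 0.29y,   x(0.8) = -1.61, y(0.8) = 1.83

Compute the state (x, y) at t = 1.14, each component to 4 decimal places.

-2.3521, 0.7782

Heun on (x,y): k1 = f(t_n, state_n); k2 = f(t_n + h, state_n + h·k1); state_{n+1} = state_n + (h/2)·(k1 + k2).
0.800000: (-1.610000, 1.830000)
  k1 = (-3.076000, -2.125800)
  predictor → (-2.655840, 1.107228)
  k2 = (-1.289326, -4.061040)
  → (-2.352105, 0.778237)
(x(1.14), y(1.14)) ≈ (-2.3521, 0.7782)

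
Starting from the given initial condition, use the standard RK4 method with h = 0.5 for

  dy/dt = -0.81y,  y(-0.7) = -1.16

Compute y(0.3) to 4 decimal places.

RK4: k1 = f(t_n, y_n); k2 = f(t_n + h/2, y_n + (h/2)·k1); k3 = f(t_n + h/2, y_n + (h/2)·k2); k4 = f(t_n + h, y_n + h·k3); y_{n+1} = y_n + (h/6)·(k1 + 2k2 + 2k3 + k4).
t=-0.700000, y=-1.160000:
  k1 = f(-0.700000, -1.160000) = 0.939600
  k2 = f(-0.450000, -0.925100) = 0.749331
  k3 = f(-0.450000, -0.972667) = 0.787860
  k4 = f(-0.200000, -0.766070) = 0.620517
  y ← -1.160000 + (0.5/6)·(k1 + 2k2 + 2k3 + k4) = -0.773792
t=-0.200000, y=-0.773792:
  k1 = f(-0.200000, -0.773792) = 0.626771
  k2 = f(0.050000, -0.617099) = 0.499850
  k3 = f(0.050000, -0.648829) = 0.525552
  k4 = f(0.300000, -0.511016) = 0.413923
  y ← -0.773792 + (0.5/6)·(k1 + 2k2 + 2k3 + k4) = -0.516167
y(0.3) ≈ -0.5162

-0.5162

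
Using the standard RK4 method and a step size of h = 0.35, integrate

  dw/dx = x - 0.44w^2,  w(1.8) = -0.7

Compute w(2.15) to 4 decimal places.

-0.0375

RK4: k1 = f(x_n, w_n); k2 = f(x_n + h/2, w_n + (h/2)·k1); k3 = f(x_n + h/2, w_n + (h/2)·k2); k4 = f(x_n + h, w_n + h·k3); w_{n+1} = w_n + (h/6)·(k1 + 2k2 + 2k3 + k4).
x=1.800000, w=-0.700000:
  k1 = f(1.800000, -0.700000) = 1.584400
  k2 = f(1.975000, -0.422730) = 1.896372
  k3 = f(1.975000, -0.368135) = 1.915370
  k4 = f(2.150000, -0.029621) = 2.149614
  w ← -0.700000 + (0.35/6)·(k1 + 2k2 + 2k3 + k4) = -0.037479
w(2.15) ≈ -0.0375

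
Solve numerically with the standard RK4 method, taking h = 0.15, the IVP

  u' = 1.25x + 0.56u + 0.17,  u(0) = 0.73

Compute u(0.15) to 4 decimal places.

RK4: k1 = f(x_n, u_n); k2 = f(x_n + h/2, u_n + (h/2)·k1); k3 = f(x_n + h/2, u_n + (h/2)·k2); k4 = f(x_n + h, u_n + h·k3); u_{n+1} = u_n + (h/6)·(k1 + 2k2 + 2k3 + k4).
x=0.000000, u=0.730000:
  k1 = f(0.000000, 0.730000) = 0.578800
  k2 = f(0.075000, 0.773410) = 0.696860
  k3 = f(0.075000, 0.782264) = 0.701818
  k4 = f(0.150000, 0.835273) = 0.825253
  u ← 0.730000 + (0.15/6)·(k1 + 2k2 + 2k3 + k4) = 0.835035
u(0.15) ≈ 0.8350

0.8350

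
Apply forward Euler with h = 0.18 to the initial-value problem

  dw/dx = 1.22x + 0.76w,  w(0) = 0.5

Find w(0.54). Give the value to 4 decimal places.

0.8585

Euler: w_{n+1} = w_n + h·f(x_n, w_n).
x=0.000000, w=0.500000: f=0.380000 → w ← 0.500000 + 0.18·0.380000 = 0.568400
x=0.180000, w=0.568400: f=0.651584 → w ← 0.568400 + 0.18·0.651584 = 0.685685
x=0.360000, w=0.685685: f=0.960321 → w ← 0.685685 + 0.18·0.960321 = 0.858543
w(0.54) ≈ 0.8585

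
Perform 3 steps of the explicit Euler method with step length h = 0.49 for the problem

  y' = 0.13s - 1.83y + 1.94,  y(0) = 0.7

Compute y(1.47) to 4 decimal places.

Euler: y_{n+1} = y_n + h·f(s_n, y_n).
s=0.000000, y=0.700000: f=0.659000 → y ← 0.700000 + 0.49·0.659000 = 1.022910
s=0.490000, y=1.022910: f=0.131775 → y ← 1.022910 + 0.49·0.131775 = 1.087480
s=0.980000, y=1.087480: f=0.077312 → y ← 1.087480 + 0.49·0.077312 = 1.125363
y(1.47) ≈ 1.1254

1.1254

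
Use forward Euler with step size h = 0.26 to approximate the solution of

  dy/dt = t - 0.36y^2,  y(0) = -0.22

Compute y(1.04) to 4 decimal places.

Euler: y_{n+1} = y_n + h·f(t_n, y_n).
t=0.000000, y=-0.220000: f=-0.017424 → y ← -0.220000 + 0.26·(-0.017424) = -0.224530
t=0.260000, y=-0.224530: f=0.241851 → y ← -0.224530 + 0.26·0.241851 = -0.161649
t=0.520000, y=-0.161649: f=0.510593 → y ← -0.161649 + 0.26·0.510593 = -0.028895
t=0.780000, y=-0.028895: f=0.779699 → y ← -0.028895 + 0.26·0.779699 = 0.173827
y(1.04) ≈ 0.1738

0.1738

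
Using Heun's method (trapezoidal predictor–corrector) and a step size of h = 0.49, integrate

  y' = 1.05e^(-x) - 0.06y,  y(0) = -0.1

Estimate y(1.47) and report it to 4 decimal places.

0.6876

Heun: k1 = f(x_n, y_n); k2 = f(x_n + h, y_n + h·k1); y_{n+1} = y_n + (h/2)·(k1 + k2).
x=0.000000, y=-0.100000:
  k1 = f(0.000000, -0.100000) = 1.056000
  k2 = f(0.490000, 0.417440) = 0.618211
  y ← -0.100000 + (0.49/2)·(1.056000 + 0.618211) = 0.310182
x=0.490000, y=0.310182:
  k1 = f(0.490000, 0.310182) = 0.624647
  k2 = f(0.980000, 0.616259) = 0.357101
  y ← 0.310182 + (0.49/2)·(0.624647 + 0.357101) = 0.550710
x=0.980000, y=0.550710:
  k1 = f(0.980000, 0.550710) = 0.361034
  k2 = f(1.470000, 0.727617) = 0.197765
  y ← 0.550710 + (0.49/2)·(0.361034 + 0.197765) = 0.687616
y(1.47) ≈ 0.6876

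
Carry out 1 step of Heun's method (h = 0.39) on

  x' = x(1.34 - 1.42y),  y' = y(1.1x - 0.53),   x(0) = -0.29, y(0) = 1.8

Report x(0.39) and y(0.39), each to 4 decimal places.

-0.2102, 1.3382

Heun on (x,y): k1 = f(t_n, state_n); k2 = f(t_n + h, state_n + h·k1); state_{n+1} = state_n + (h/2)·(k1 + k2).
0.000000: (-0.290000, 1.800000)
  k1 = (0.352640, -1.528200)
  predictor → (-0.152470, 1.204002)
  k2 = (0.056366, -0.840053)
  → (-0.210244, 1.338191)
(x(0.39), y(0.39)) ≈ (-0.2102, 1.3382)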